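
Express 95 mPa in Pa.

milli = 1e-3, (no prefix) = 1e0; factor is 1e-3.
95 × 1e-3 = 0.095

0.095 Pa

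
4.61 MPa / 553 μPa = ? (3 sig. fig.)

8340000000

(4.61 × 10^6) / (553 × 10^-6) = 0.008336 × 10^12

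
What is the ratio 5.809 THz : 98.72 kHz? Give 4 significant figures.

(5.809 × 10^12) / (98.72 × 10^3) = 0.058843 × 10^9

58840000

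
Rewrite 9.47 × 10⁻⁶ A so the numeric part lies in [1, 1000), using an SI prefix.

= 9.47 × 10⁻⁶ A; 10⁻⁶ is micro.

9.47 µA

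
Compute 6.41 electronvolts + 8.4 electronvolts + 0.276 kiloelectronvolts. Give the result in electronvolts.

290.81 electronvolts

In electronvolts:
  6.41 electronvolts → 6.41
  8.4 electronvolts → 8.4
  0.276 kiloelectronvolts = 0.276 × 10^3 electronvolts = 276
Sum: 6.41 + 8.4 + 276 = 290.81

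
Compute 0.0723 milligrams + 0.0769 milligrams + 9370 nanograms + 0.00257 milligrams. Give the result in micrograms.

In micrograms:
  0.0723 milligrams = 0.0723e3 micrograms = 72.3
  0.0769 milligrams = 0.0769e3 micrograms = 76.9
  9370 nanograms = 9370e-3 micrograms = 9.37
  0.00257 milligrams = 0.00257e3 micrograms = 2.57
Sum: 72.3 + 76.9 + 9.37 + 2.57 = 161.14

161.14 micrograms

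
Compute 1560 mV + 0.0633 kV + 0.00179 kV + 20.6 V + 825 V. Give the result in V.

912.25 V

In V:
  1560 mV = 1560 × 10⁻³ V = 1.56
  0.0633 kV = 0.0633 × 10³ V = 63.3
  0.00179 kV = 0.00179 × 10³ V = 1.79
  20.6 V → 20.6
  825 V → 825
Sum: 1.56 + 63.3 + 1.79 + 20.6 + 825 = 912.25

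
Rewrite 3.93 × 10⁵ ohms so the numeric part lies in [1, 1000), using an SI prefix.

= 393 × 10³ ohms; 10³ is kilo.

393 kiloohms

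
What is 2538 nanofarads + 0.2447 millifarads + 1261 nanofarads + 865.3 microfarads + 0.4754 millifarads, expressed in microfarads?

In microfarads:
  2538 nanofarads = 2538e-3 microfarads = 2.538
  0.2447 millifarads = 0.2447e3 microfarads = 244.7
  1261 nanofarads = 1261e-3 microfarads = 1.261
  865.3 microfarads → 865.3
  0.4754 millifarads = 0.4754e3 microfarads = 475.4
Sum: 2.538 + 244.7 + 1.261 + 865.3 + 475.4 = 1589.199

1589.199 microfarads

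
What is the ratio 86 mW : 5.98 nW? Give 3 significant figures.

(86 × 10^-3) / (5.98 × 10^-9) = 14.38 × 10^6

14400000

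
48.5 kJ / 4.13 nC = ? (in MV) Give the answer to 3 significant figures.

(48.5e3) / (4.13e-9) = 11.743e12 V

11700000 MV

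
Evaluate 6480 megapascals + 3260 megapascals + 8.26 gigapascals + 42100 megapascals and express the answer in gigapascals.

In gigapascals:
  6480 megapascals = 6480e-3 gigapascals = 6.48
  3260 megapascals = 3260e-3 gigapascals = 3.26
  8.26 gigapascals → 8.26
  42100 megapascals = 42100e-3 gigapascals = 42.1
Sum: 6.48 + 3.26 + 8.26 + 42.1 = 60.1

60.1 gigapascals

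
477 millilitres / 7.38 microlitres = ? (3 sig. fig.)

(477e-3) / (7.38e-6) = 64.63e3

64600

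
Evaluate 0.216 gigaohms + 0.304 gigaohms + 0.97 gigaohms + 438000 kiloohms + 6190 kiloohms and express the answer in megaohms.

In megaohms:
  0.216 gigaohms = 0.216 × 10³ megaohms = 216
  0.304 gigaohms = 0.304 × 10³ megaohms = 304
  0.97 gigaohms = 0.97 × 10³ megaohms = 970
  438000 kiloohms = 438000 × 10⁻³ megaohms = 438
  6190 kiloohms = 6190 × 10⁻³ megaohms = 6.19
Sum: 216 + 304 + 970 + 438 + 6.19 = 1934.19

1934.19 megaohms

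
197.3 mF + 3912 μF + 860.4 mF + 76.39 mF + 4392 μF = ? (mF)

1142.394 mF

In mF:
  197.3 mF → 197.3
  3912 μF = 3912 × 10⁻³ mF = 3.912
  860.4 mF → 860.4
  76.39 mF → 76.39
  4392 μF = 4392 × 10⁻³ mF = 4.392
Sum: 197.3 + 3.912 + 860.4 + 76.39 + 4.392 = 1142.394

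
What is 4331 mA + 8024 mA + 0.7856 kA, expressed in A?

In A:
  4331 mA = 4331 × 10^-3 A = 4.331
  8024 mA = 8024 × 10^-3 A = 8.024
  0.7856 kA = 0.7856 × 10^3 A = 785.6
Sum: 4.331 + 8.024 + 785.6 = 797.955

797.955 A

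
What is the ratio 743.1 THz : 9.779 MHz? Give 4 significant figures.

75990000

(743.1e12) / (9.779e6) = 75.989e6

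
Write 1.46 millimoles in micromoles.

1460 micromoles

milli = 10⁻³, micro = 10⁻⁶; factor is 10³.
1.46 × 10³ = 1460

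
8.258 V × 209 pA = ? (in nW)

1.725922 nW

8.258 × 209 × 10^-12 = 1725.922 × 10^-12 W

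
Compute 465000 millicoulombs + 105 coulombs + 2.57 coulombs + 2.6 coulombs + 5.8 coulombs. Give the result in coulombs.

In coulombs:
  465000 millicoulombs = 465000 × 10⁻³ coulombs = 465
  105 coulombs → 105
  2.57 coulombs → 2.57
  2.6 coulombs → 2.6
  5.8 coulombs → 5.8
Sum: 465 + 105 + 2.57 + 2.6 + 5.8 = 580.97

580.97 coulombs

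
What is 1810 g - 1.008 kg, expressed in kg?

In kg:
  1810 g = 1810e-3 kg = 1.81
  1.008 kg → 1.008
Difference: 1.81 - 1.008 = 0.802

0.802 kg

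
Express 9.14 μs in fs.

9140000000 fs

micro = 10⁻⁶, femto = 10⁻¹⁵; factor is 10⁹.
9.14 × 10⁹ = 9140000000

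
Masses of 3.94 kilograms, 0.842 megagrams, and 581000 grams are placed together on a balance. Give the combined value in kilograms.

In kilograms:
  3.94 kilograms → 3.94
  0.842 megagrams = 0.842e3 kilograms = 842
  581000 grams = 581000e-3 kilograms = 581
Sum: 3.94 + 842 + 581 = 1426.94

1426.94 kilograms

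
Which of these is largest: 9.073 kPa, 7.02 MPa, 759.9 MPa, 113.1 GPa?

9.073 kPa = 9073 Pa
7.02 MPa = 7020000 Pa
759.9 MPa = 759900000 Pa
113.1 GPa = 113100000000 Pa

113.1 GPa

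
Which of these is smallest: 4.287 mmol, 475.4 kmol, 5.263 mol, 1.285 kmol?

4.287 mmol

4.287 mmol = 0.004287 mol
475.4 kmol = 475400 mol
5.263 mol = 5.263 mol
1.285 kmol = 1285 mol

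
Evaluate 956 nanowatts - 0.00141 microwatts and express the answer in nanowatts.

954.59 nanowatts

In nanowatts:
  956 nanowatts → 956
  0.00141 microwatts = 0.00141 × 10³ nanowatts = 1.41
Difference: 956 - 1.41 = 954.59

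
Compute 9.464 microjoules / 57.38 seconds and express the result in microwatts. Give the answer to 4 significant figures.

(9.464e-6) / (57.38) = 0.164936e-6 W

0.1649 microwatts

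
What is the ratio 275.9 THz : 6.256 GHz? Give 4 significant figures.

44100

(275.9e12) / (6.256e9) = 44.102e3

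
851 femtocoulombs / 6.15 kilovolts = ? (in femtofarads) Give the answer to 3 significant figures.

(851e-15) / (6.15e3) = 138.37e-18 F

0.138 femtofarads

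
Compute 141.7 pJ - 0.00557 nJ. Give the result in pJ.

In pJ:
  141.7 pJ → 141.7
  0.00557 nJ = 0.00557 × 10³ pJ = 5.57
Difference: 141.7 - 5.57 = 136.13

136.13 pJ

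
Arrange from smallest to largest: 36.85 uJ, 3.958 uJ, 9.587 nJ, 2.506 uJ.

36.85 uJ = 0.00003685 J
3.958 uJ = 0.000003958 J
9.587 nJ = 0.000000009587 J
2.506 uJ = 0.000002506 J

9.587 nJ < 2.506 uJ < 3.958 uJ < 36.85 uJ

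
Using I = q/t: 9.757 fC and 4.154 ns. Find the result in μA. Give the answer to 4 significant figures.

(9.757 × 10^-15) / (4.154 × 10^-9) = 2.34882 × 10^-6 A

2.349 μA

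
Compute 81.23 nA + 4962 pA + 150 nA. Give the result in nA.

236.192 nA

In nA:
  81.23 nA → 81.23
  4962 pA = 4962 × 10^-3 nA = 4.962
  150 nA → 150
Sum: 81.23 + 4.962 + 150 = 236.192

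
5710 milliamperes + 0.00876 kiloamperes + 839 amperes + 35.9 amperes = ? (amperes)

In amperes:
  5710 milliamperes = 5710 × 10^-3 amperes = 5.71
  0.00876 kiloamperes = 0.00876 × 10^3 amperes = 8.76
  839 amperes → 839
  35.9 amperes → 35.9
Sum: 5.71 + 8.76 + 839 + 35.9 = 889.37

889.37 amperes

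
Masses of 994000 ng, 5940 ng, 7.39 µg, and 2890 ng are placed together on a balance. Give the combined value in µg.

In µg:
  994000 ng = 994000e-3 µg = 994
  5940 ng = 5940e-3 µg = 5.94
  7.39 µg → 7.39
  2890 ng = 2890e-3 µg = 2.89
Sum: 994 + 5.94 + 7.39 + 2.89 = 1010.22

1010.22 µg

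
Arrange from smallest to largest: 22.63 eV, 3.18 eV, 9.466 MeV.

22.63 eV = 22.63 eV
3.18 eV = 3.18 eV
9.466 MeV = 9466000 eV

3.18 eV < 22.63 eV < 9.466 MeV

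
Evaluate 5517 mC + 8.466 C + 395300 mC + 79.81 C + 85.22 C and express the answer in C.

574.313 C

In C:
  5517 mC = 5517 × 10⁻³ C = 5.517
  8.466 C → 8.466
  395300 mC = 395300 × 10⁻³ C = 395.3
  79.81 C → 79.81
  85.22 C → 85.22
Sum: 5.517 + 8.466 + 395.3 + 79.81 + 85.22 = 574.313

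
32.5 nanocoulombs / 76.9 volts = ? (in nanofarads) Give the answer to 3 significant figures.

0.423 nanofarads

(32.5 × 10^-9) / (76.9) = 0.42263 × 10^-9 F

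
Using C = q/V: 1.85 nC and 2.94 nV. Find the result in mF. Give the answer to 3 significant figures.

629 mF

(1.85e-9) / (2.94e-9) = 0.62925 F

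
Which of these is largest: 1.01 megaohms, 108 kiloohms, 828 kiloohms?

1.01 megaohms

1.01 megaohms = 1010000 ohms
108 kiloohms = 108000 ohms
828 kiloohms = 828000 ohms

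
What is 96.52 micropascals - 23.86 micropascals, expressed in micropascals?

72.66 micropascals

In micropascals:
  96.52 micropascals → 96.52
  23.86 micropascals → 23.86
Difference: 96.52 - 23.86 = 72.66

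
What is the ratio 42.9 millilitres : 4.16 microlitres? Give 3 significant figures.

(42.9e-3) / (4.16e-6) = 10.31e3

10300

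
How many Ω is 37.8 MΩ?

37800000 Ω

mega = 1e6, (no prefix) = 1e0; factor is 1e6.
37.8 × 1e6 = 37800000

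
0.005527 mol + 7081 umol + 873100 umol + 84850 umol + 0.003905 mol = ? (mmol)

974.463 mmol

In mmol:
  0.005527 mol = 0.005527e3 mmol = 5.527
  7081 umol = 7081e-3 mmol = 7.081
  873100 umol = 873100e-3 mmol = 873.1
  84850 umol = 84850e-3 mmol = 84.85
  0.003905 mol = 0.003905e3 mmol = 3.905
Sum: 5.527 + 7.081 + 873.1 + 84.85 + 3.905 = 974.463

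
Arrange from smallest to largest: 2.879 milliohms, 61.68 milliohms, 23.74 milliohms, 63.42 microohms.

63.42 microohms < 2.879 milliohms < 23.74 milliohms < 61.68 milliohms

2.879 milliohms = 0.002879 ohms
61.68 milliohms = 0.06168 ohms
23.74 milliohms = 0.02374 ohms
63.42 microohms = 0.00006342 ohms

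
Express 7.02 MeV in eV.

mega = 10^6, (no prefix) = 10^0; factor is 10^6.
7.02 × 10^6 = 7020000

7020000 eV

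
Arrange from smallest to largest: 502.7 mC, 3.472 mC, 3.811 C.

502.7 mC = 0.5027 C
3.472 mC = 0.003472 C
3.811 C = 3.811 C

3.472 mC < 502.7 mC < 3.811 C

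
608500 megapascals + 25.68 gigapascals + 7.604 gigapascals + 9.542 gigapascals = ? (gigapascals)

651.326 gigapascals

In gigapascals:
  608500 megapascals = 608500e-3 gigapascals = 608.5
  25.68 gigapascals → 25.68
  7.604 gigapascals → 7.604
  9.542 gigapascals → 9.542
Sum: 608.5 + 25.68 + 7.604 + 9.542 = 651.326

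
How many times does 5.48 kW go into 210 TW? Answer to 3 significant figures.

(210 × 10^12) / (5.48 × 10^3) = 38.32 × 10^9

38300000000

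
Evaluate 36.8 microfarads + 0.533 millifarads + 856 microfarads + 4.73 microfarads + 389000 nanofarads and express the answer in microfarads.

In microfarads:
  36.8 microfarads → 36.8
  0.533 millifarads = 0.533 × 10^3 microfarads = 533
  856 microfarads → 856
  4.73 microfarads → 4.73
  389000 nanofarads = 389000 × 10^-3 microfarads = 389
Sum: 36.8 + 533 + 856 + 4.73 + 389 = 1819.53

1819.53 microfarads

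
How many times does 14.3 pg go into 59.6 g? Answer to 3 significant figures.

4170000000000

(59.6) / (14.3 × 10⁻¹²) = 4.168 × 10¹²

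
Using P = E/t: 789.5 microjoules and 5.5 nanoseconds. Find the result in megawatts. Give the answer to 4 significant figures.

(789.5 × 10^-6) / (5.5 × 10^-9) = 143.545 × 10^3 W

0.1435 megawatts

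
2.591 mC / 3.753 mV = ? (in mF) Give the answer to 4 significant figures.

(2.591 × 10^-3) / (3.753 × 10^-3) = 0.690381 F

690.4 mF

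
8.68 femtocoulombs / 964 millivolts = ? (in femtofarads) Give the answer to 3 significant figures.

(8.68e-15) / (964e-3) = 0.0090041e-12 F

9.00 femtofarads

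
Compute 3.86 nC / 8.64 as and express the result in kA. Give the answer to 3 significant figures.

447000 kA

(3.86 × 10^-9) / (8.64 × 10^-18) = 0.44676 × 10^9 A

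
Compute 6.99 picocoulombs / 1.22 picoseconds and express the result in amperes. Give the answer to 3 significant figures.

5.73 amperes

(6.99 × 10⁻¹²) / (1.22 × 10⁻¹²) = 5.7295 A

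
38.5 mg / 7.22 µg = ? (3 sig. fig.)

5330

(38.5 × 10^-3) / (7.22 × 10^-6) = 5.332 × 10^3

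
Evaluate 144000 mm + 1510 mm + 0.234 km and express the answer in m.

379.51 m

In m:
  144000 mm = 144000e-3 m = 144
  1510 mm = 1510e-3 m = 1.51
  0.234 km = 0.234e3 m = 234
Sum: 144 + 1.51 + 234 = 379.51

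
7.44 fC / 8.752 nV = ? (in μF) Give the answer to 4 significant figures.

(7.44e-15) / (8.752e-9) = 0.850091e-6 F

0.8501 μF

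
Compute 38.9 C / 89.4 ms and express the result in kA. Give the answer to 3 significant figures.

(38.9) / (89.4 × 10⁻³) = 0.43512 × 10³ A

0.435 kA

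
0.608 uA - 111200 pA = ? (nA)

496.8 nA

In nA:
  0.608 uA = 0.608 × 10^3 nA = 608
  111200 pA = 111200 × 10^-3 nA = 111.2
Difference: 608 - 111.2 = 496.8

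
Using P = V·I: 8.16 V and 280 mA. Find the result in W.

8.16 × 280 × 10⁻³ = 2284.8 × 10⁻³ W

2.2848 W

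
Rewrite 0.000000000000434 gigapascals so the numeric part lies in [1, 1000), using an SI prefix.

434 micropascals

= 434e-6 pascals; 1e-6 is micro.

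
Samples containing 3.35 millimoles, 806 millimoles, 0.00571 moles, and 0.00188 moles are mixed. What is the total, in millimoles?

816.94 millimoles

In millimoles:
  3.35 millimoles → 3.35
  806 millimoles → 806
  0.00571 moles = 0.00571 × 10³ millimoles = 5.71
  0.00188 moles = 0.00188 × 10³ millimoles = 1.88
Sum: 3.35 + 806 + 5.71 + 1.88 = 816.94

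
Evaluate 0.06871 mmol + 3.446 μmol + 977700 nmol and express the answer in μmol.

In μmol:
  0.06871 mmol = 0.06871 × 10³ μmol = 68.71
  3.446 μmol → 3.446
  977700 nmol = 977700 × 10⁻³ μmol = 977.7
Sum: 68.71 + 3.446 + 977.7 = 1049.856

1049.856 μmol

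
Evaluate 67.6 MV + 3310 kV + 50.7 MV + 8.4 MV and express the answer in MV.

In MV:
  67.6 MV → 67.6
  3310 kV = 3310 × 10^-3 MV = 3.31
  50.7 MV → 50.7
  8.4 MV → 8.4
Sum: 67.6 + 3.31 + 50.7 + 8.4 = 130.01

130.01 MV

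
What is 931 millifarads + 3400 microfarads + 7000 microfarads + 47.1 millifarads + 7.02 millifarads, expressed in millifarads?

995.52 millifarads

In millifarads:
  931 millifarads → 931
  3400 microfarads = 3400e-3 millifarads = 3.4
  7000 microfarads = 7000e-3 millifarads = 7
  47.1 millifarads → 47.1
  7.02 millifarads → 7.02
Sum: 931 + 3.4 + 7 + 47.1 + 7.02 = 995.52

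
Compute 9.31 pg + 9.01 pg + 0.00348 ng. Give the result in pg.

In pg:
  9.31 pg → 9.31
  9.01 pg → 9.01
  0.00348 ng = 0.00348 × 10³ pg = 3.48
Sum: 9.31 + 9.01 + 3.48 = 21.8

21.8 pg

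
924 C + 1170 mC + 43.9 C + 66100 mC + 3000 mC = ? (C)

In C:
  924 C → 924
  1170 mC = 1170e-3 C = 1.17
  43.9 C → 43.9
  66100 mC = 66100e-3 C = 66.1
  3000 mC = 3000e-3 C = 3
Sum: 924 + 1.17 + 43.9 + 66.1 + 3 = 1038.17

1038.17 C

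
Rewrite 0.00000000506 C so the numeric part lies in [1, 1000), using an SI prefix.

= 5.06 × 10^-9 C; 10^-9 is nano.

5.06 nC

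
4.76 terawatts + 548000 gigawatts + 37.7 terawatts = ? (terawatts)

590.46 terawatts

In terawatts:
  4.76 terawatts → 4.76
  548000 gigawatts = 548000 × 10^-3 terawatts = 548
  37.7 terawatts → 37.7
Sum: 4.76 + 548 + 37.7 = 590.46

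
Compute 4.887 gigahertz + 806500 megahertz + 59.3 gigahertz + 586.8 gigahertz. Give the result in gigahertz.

1457.487 gigahertz

In gigahertz:
  4.887 gigahertz → 4.887
  806500 megahertz = 806500e-3 gigahertz = 806.5
  59.3 gigahertz → 59.3
  586.8 gigahertz → 586.8
Sum: 4.887 + 806.5 + 59.3 + 586.8 = 1457.487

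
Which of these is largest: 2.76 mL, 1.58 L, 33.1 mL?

2.76 mL = 0.00276 L
1.58 L = 1.58 L
33.1 mL = 0.0331 L

1.58 L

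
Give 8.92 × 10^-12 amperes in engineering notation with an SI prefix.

8.92 picoamperes

= 8.92 × 10^-12 amperes; 10^-12 is pico.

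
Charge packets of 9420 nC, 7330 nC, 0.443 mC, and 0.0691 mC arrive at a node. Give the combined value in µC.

528.85 µC

In µC:
  9420 nC = 9420 × 10⁻³ µC = 9.42
  7330 nC = 7330 × 10⁻³ µC = 7.33
  0.443 mC = 0.443 × 10³ µC = 443
  0.0691 mC = 0.0691 × 10³ µC = 69.1
Sum: 9.42 + 7.33 + 443 + 69.1 = 528.85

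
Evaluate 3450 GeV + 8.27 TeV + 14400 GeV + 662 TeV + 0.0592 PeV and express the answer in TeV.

747.32 TeV

In TeV:
  3450 GeV = 3450 × 10^-3 TeV = 3.45
  8.27 TeV → 8.27
  14400 GeV = 14400 × 10^-3 TeV = 14.4
  662 TeV → 662
  0.0592 PeV = 0.0592 × 10^3 TeV = 59.2
Sum: 3.45 + 8.27 + 14.4 + 662 + 59.2 = 747.32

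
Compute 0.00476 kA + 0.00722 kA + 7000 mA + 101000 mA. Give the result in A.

119.98 A

In A:
  0.00476 kA = 0.00476 × 10^3 A = 4.76
  0.00722 kA = 0.00722 × 10^3 A = 7.22
  7000 mA = 7000 × 10^-3 A = 7
  101000 mA = 101000 × 10^-3 A = 101
Sum: 4.76 + 7.22 + 7 + 101 = 119.98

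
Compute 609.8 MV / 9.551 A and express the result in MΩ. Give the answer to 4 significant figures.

(609.8 × 10⁶) / (9.551) = 63.8467 × 10⁶ Ω

63.85 MΩ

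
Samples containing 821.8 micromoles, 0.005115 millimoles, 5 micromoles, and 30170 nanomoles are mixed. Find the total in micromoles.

862.085 micromoles

In micromoles:
  821.8 micromoles → 821.8
  0.005115 millimoles = 0.005115 × 10^3 micromoles = 5.115
  5 micromoles → 5
  30170 nanomoles = 30170 × 10^-3 micromoles = 30.17
Sum: 821.8 + 5.115 + 5 + 30.17 = 862.085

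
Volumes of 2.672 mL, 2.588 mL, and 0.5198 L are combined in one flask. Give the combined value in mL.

In mL:
  2.672 mL → 2.672
  2.588 mL → 2.588
  0.5198 L = 0.5198e3 mL = 519.8
Sum: 2.672 + 2.588 + 519.8 = 525.06

525.06 mL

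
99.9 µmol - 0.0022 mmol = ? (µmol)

97.7 µmol

In µmol:
  99.9 µmol → 99.9
  0.0022 mmol = 0.0022 × 10^3 µmol = 2.2
Difference: 99.9 - 2.2 = 97.7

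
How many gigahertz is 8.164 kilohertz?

0.000008164 gigahertz

kilo = 1e3, giga = 1e9; factor is 1e-6.
8.164 × 1e-6 = 0.000008164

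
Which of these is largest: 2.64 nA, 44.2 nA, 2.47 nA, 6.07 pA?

44.2 nA

2.64 nA = 0.00000000264 A
44.2 nA = 0.0000000442 A
2.47 nA = 0.00000000247 A
6.07 pA = 0.00000000000607 A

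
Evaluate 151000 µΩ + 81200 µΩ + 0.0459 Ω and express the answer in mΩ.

278.1 mΩ

In mΩ:
  151000 µΩ = 151000 × 10^-3 mΩ = 151
  81200 µΩ = 81200 × 10^-3 mΩ = 81.2
  0.0459 Ω = 0.0459 × 10^3 mΩ = 45.9
Sum: 151 + 81.2 + 45.9 = 278.1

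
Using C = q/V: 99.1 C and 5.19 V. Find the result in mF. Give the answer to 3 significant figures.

(99.1) / (5.19) = 19.094 F

19100 mF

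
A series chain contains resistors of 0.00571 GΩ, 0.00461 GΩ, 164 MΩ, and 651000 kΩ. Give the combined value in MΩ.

825.32 MΩ

In MΩ:
  0.00571 GΩ = 0.00571e3 MΩ = 5.71
  0.00461 GΩ = 0.00461e3 MΩ = 4.61
  164 MΩ → 164
  651000 kΩ = 651000e-3 MΩ = 651
Sum: 5.71 + 4.61 + 164 + 651 = 825.32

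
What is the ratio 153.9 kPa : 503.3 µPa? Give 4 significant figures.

(153.9 × 10³) / (503.3 × 10⁻⁶) = 0.30578 × 10⁹

305800000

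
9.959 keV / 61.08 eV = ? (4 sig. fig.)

(9.959 × 10³) / (61.08) = 0.16305 × 10³

163.0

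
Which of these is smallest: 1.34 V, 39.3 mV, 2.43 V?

39.3 mV

1.34 V = 1.34 V
39.3 mV = 0.0393 V
2.43 V = 2.43 V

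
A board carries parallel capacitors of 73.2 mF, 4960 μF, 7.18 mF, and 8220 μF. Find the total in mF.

In mF:
  73.2 mF → 73.2
  4960 μF = 4960 × 10⁻³ mF = 4.96
  7.18 mF → 7.18
  8220 μF = 8220 × 10⁻³ mF = 8.22
Sum: 73.2 + 4.96 + 7.18 + 8.22 = 93.56

93.56 mF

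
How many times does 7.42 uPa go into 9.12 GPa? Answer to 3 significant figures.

(9.12e9) / (7.42e-6) = 1.229e15

1230000000000000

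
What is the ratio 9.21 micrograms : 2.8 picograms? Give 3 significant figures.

3290000

(9.21e-6) / (2.8e-12) = 3.289e6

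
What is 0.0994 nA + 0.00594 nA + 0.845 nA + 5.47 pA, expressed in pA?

In pA:
  0.0994 nA = 0.0994e3 pA = 99.4
  0.00594 nA = 0.00594e3 pA = 5.94
  0.845 nA = 0.845e3 pA = 845
  5.47 pA → 5.47
Sum: 99.4 + 5.94 + 845 + 5.47 = 955.81

955.81 pA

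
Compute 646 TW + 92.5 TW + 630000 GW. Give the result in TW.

In TW:
  646 TW → 646
  92.5 TW → 92.5
  630000 GW = 630000 × 10^-3 TW = 630
Sum: 646 + 92.5 + 630 = 1368.5

1368.5 TW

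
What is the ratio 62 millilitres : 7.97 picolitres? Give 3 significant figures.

7780000000

(62 × 10⁻³) / (7.97 × 10⁻¹²) = 7.779 × 10⁹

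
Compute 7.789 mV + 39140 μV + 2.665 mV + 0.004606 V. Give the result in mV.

54.2 mV

In mV:
  7.789 mV → 7.789
  39140 μV = 39140 × 10⁻³ mV = 39.14
  2.665 mV → 2.665
  0.004606 V = 0.004606 × 10³ mV = 4.606
Sum: 7.789 + 39.14 + 2.665 + 4.606 = 54.2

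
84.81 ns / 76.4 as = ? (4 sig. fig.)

1110000000

(84.81e-9) / (76.4e-18) = 1.1101e9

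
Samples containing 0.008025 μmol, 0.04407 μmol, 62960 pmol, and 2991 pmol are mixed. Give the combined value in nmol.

In nmol:
  0.008025 μmol = 0.008025 × 10^3 nmol = 8.025
  0.04407 μmol = 0.04407 × 10^3 nmol = 44.07
  62960 pmol = 62960 × 10^-3 nmol = 62.96
  2991 pmol = 2991 × 10^-3 nmol = 2.991
Sum: 8.025 + 44.07 + 62.96 + 2.991 = 118.046

118.046 nmol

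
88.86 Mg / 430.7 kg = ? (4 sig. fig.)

206.3

(88.86e6) / (430.7e3) = 0.20632e3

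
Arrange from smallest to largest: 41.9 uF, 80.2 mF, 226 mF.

41.9 uF = 0.0000419 F
80.2 mF = 0.0802 F
226 mF = 0.226 F

41.9 uF < 80.2 mF < 226 mF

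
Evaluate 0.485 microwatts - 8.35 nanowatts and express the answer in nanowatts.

In nanowatts:
  0.485 microwatts = 0.485 × 10^3 nanowatts = 485
  8.35 nanowatts → 8.35
Difference: 485 - 8.35 = 476.65

476.65 nanowatts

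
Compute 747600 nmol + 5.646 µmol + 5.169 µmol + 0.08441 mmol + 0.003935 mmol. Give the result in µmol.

846.76 µmol

In µmol:
  747600 nmol = 747600e-3 µmol = 747.6
  5.646 µmol → 5.646
  5.169 µmol → 5.169
  0.08441 mmol = 0.08441e3 µmol = 84.41
  0.003935 mmol = 0.003935e3 µmol = 3.935
Sum: 747.6 + 5.646 + 5.169 + 84.41 + 3.935 = 846.76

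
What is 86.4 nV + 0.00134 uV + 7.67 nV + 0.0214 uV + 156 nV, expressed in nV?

272.81 nV

In nV:
  86.4 nV → 86.4
  0.00134 uV = 0.00134e3 nV = 1.34
  7.67 nV → 7.67
  0.0214 uV = 0.0214e3 nV = 21.4
  156 nV → 156
Sum: 86.4 + 1.34 + 7.67 + 21.4 + 156 = 272.81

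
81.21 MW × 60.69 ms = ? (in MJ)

4.9286349 MJ

81.21e6 × 60.69e-3 = 4928.6349e3 J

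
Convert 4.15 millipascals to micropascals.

4150 micropascals

milli = 10⁻³, micro = 10⁻⁶; factor is 10³.
4.15 × 10³ = 4150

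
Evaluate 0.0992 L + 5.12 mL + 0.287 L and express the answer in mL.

In mL:
  0.0992 L = 0.0992e3 mL = 99.2
  5.12 mL → 5.12
  0.287 L = 0.287e3 mL = 287
Sum: 99.2 + 5.12 + 287 = 391.32

391.32 mL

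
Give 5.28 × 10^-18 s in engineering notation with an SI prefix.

= 5.28 × 10^-18 s; 10^-18 is atto.

5.28 as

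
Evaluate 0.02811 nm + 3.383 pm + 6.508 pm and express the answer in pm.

38.001 pm

In pm:
  0.02811 nm = 0.02811e3 pm = 28.11
  3.383 pm → 3.383
  6.508 pm → 6.508
Sum: 28.11 + 3.383 + 6.508 = 38.001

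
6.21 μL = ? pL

6210000 pL

micro = 1e-6, pico = 1e-12; factor is 1e6.
6.21 × 1e6 = 6210000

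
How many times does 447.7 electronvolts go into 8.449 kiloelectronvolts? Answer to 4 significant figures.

(8.449 × 10^3) / (447.7) = 0.018872 × 10^3

18.87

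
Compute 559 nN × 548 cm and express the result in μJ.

3.06332 μJ

559e-9 × 548e-2 = 306332e-11 J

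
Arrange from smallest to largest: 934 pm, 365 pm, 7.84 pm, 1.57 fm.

934 pm = 0.000000000934 m
365 pm = 0.000000000365 m
7.84 pm = 0.00000000000784 m
1.57 fm = 0.00000000000000157 m

1.57 fm < 7.84 pm < 365 pm < 934 pm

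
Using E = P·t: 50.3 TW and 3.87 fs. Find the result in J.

50.3 × 10¹² × 3.87 × 10⁻¹⁵ = 194.661 × 10⁻³ J

0.194661 J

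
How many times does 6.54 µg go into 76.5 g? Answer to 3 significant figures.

(76.5) / (6.54 × 10⁻⁶) = 11.7 × 10⁶

11700000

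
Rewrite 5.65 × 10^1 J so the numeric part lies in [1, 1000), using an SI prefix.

= 56.5 J; mantissa already in [1, 1000).

56.5 J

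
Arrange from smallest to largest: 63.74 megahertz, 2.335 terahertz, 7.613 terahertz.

63.74 megahertz < 2.335 terahertz < 7.613 terahertz

63.74 megahertz = 63740000 hertz
2.335 terahertz = 2335000000000 hertz
7.613 terahertz = 7613000000000 hertz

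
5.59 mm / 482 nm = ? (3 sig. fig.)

(5.59 × 10^-3) / (482 × 10^-9) = 0.0116 × 10^6

11600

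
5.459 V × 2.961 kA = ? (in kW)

5.459 × 2.961 × 10^3 = 16.164099 × 10^3 W

16.164099 kW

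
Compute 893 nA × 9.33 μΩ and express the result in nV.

0.00833169 nV

893 × 10⁻⁹ × 9.33 × 10⁻⁶ = 8331.69 × 10⁻¹⁵ V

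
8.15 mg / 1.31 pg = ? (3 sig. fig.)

(8.15 × 10⁻³) / (1.31 × 10⁻¹²) = 6.221 × 10⁹

6220000000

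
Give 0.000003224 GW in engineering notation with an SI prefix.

= 3.224e3 W; 1e3 is kilo.

3.224 kW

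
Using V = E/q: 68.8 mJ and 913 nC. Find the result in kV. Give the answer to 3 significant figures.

75.4 kV

(68.8 × 10^-3) / (913 × 10^-9) = 0.075356 × 10^6 V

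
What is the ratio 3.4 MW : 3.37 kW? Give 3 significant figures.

(3.4 × 10⁶) / (3.37 × 10³) = 1.009 × 10³

1010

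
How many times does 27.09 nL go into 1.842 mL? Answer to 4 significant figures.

(1.842 × 10⁻³) / (27.09 × 10⁻⁹) = 0.067996 × 10⁶

68000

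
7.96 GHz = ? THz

giga = 10^9, tera = 10^12; factor is 10^-3.
7.96 × 10^-3 = 0.00796

0.00796 THz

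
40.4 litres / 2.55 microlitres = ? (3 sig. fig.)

15800000

(40.4) / (2.55e-6) = 15.84e6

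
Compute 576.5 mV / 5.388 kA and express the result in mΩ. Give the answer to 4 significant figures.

(576.5 × 10^-3) / (5.388 × 10^3) = 106.997 × 10^-6 Ω

0.1070 mΩ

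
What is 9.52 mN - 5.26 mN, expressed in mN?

In mN:
  9.52 mN → 9.52
  5.26 mN → 5.26
Difference: 9.52 - 5.26 = 4.26

4.26 mN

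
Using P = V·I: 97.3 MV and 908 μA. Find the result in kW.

88.3484 kW

97.3e6 × 908e-6 = 88348.4 W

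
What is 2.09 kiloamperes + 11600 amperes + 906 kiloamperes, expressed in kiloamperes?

919.69 kiloamperes

In kiloamperes:
  2.09 kiloamperes → 2.09
  11600 amperes = 11600e-3 kiloamperes = 11.6
  906 kiloamperes → 906
Sum: 2.09 + 11.6 + 906 = 919.69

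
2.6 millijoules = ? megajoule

milli = 10⁻³, mega = 10⁶; factor is 10⁻⁹.
2.6 × 10⁻⁹ = 0.0000000026

0.0000000026 megajoules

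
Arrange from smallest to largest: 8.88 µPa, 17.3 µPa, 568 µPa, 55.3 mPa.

8.88 µPa = 0.00000888 Pa
17.3 µPa = 0.0000173 Pa
568 µPa = 0.000568 Pa
55.3 mPa = 0.0553 Pa

8.88 µPa < 17.3 µPa < 568 µPa < 55.3 mPa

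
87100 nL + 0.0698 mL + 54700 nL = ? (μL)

211.6 μL

In μL:
  87100 nL = 87100e-3 μL = 87.1
  0.0698 mL = 0.0698e3 μL = 69.8
  54700 nL = 54700e-3 μL = 54.7
Sum: 87.1 + 69.8 + 54.7 = 211.6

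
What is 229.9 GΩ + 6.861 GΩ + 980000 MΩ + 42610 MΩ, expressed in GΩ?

1259.371 GΩ

In GΩ:
  229.9 GΩ → 229.9
  6.861 GΩ → 6.861
  980000 MΩ = 980000 × 10⁻³ GΩ = 980
  42610 MΩ = 42610 × 10⁻³ GΩ = 42.61
Sum: 229.9 + 6.861 + 980 + 42.61 = 1259.371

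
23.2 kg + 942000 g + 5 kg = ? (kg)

970.2 kg

In kg:
  23.2 kg → 23.2
  942000 g = 942000e-3 kg = 942
  5 kg → 5
Sum: 23.2 + 942 + 5 = 970.2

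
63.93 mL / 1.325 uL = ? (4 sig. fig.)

48250

(63.93 × 10⁻³) / (1.325 × 10⁻⁶) = 48.249 × 10³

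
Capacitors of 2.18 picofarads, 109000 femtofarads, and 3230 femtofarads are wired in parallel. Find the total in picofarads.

114.41 picofarads

In picofarads:
  2.18 picofarads → 2.18
  109000 femtofarads = 109000 × 10⁻³ picofarads = 109
  3230 femtofarads = 3230 × 10⁻³ picofarads = 3.23
Sum: 2.18 + 109 + 3.23 = 114.41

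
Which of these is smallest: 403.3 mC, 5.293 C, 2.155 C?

403.3 mC

403.3 mC = 0.4033 C
5.293 C = 5.293 C
2.155 C = 2.155 C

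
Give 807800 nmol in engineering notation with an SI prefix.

807.8 umol

= 807.8 × 10⁻⁶ mol; 10⁻⁶ is micro.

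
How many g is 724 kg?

724000 g

kilo = 10³, (no prefix) = 10⁰; factor is 10³.
724 × 10³ = 724000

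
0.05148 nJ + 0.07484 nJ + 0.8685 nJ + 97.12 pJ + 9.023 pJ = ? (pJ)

In pJ:
  0.05148 nJ = 0.05148 × 10^3 pJ = 51.48
  0.07484 nJ = 0.07484 × 10^3 pJ = 74.84
  0.8685 nJ = 0.8685 × 10^3 pJ = 868.5
  97.12 pJ → 97.12
  9.023 pJ → 9.023
Sum: 51.48 + 74.84 + 868.5 + 97.12 + 9.023 = 1100.963

1100.963 pJ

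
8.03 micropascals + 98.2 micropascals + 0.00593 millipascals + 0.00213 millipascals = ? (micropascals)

In micropascals:
  8.03 micropascals → 8.03
  98.2 micropascals → 98.2
  0.00593 millipascals = 0.00593e3 micropascals = 5.93
  0.00213 millipascals = 0.00213e3 micropascals = 2.13
Sum: 8.03 + 98.2 + 5.93 + 2.13 = 114.29

114.29 micropascals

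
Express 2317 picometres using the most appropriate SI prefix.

2.317 nanometres

= 2.317e-9 metres; 1e-9 is nano.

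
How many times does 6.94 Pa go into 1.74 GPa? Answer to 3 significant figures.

251000000

(1.74 × 10⁹) / (6.94) = 0.2507 × 10⁹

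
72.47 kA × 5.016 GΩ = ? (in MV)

72.47 × 10³ × 5.016 × 10⁹ = 363.50952 × 10¹² V

363509520 MV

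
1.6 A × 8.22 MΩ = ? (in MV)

13.152 MV

1.6 × 8.22 × 10⁶ = 13.152 × 10⁶ V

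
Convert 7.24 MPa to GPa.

mega = 1e6, giga = 1e9; factor is 1e-3.
7.24 × 1e-3 = 0.00724

0.00724 GPa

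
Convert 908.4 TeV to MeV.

908400000 MeV

tera = 1e12, mega = 1e6; factor is 1e6.
908.4 × 1e6 = 908400000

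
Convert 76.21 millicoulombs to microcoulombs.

milli = 1e-3, micro = 1e-6; factor is 1e3.
76.21 × 1e3 = 76210

76210 microcoulombs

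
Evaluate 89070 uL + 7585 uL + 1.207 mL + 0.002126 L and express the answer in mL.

99.988 mL

In mL:
  89070 uL = 89070e-3 mL = 89.07
  7585 uL = 7585e-3 mL = 7.585
  1.207 mL → 1.207
  0.002126 L = 0.002126e3 mL = 2.126
Sum: 89.07 + 7.585 + 1.207 + 2.126 = 99.988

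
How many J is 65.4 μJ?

0.0000654 J

micro = 10⁻⁶, (no prefix) = 10⁰; factor is 10⁻⁶.
65.4 × 10⁻⁶ = 0.0000654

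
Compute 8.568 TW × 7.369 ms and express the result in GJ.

63.137592 GJ

8.568 × 10^12 × 7.369 × 10^-3 = 63.137592 × 10^9 J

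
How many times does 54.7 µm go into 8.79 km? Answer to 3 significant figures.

(8.79 × 10³) / (54.7 × 10⁻⁶) = 0.1607 × 10⁹

161000000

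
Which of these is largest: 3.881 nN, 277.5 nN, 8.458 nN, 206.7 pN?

3.881 nN = 0.000000003881 N
277.5 nN = 0.0000002775 N
8.458 nN = 0.000000008458 N
206.7 pN = 0.0000000002067 N

277.5 nN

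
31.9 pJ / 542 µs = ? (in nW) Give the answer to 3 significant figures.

58.9 nW

(31.9e-12) / (542e-6) = 0.058856e-6 W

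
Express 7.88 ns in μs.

nano = 10^-9, micro = 10^-6; factor is 10^-3.
7.88 × 10^-3 = 0.00788

0.00788 μs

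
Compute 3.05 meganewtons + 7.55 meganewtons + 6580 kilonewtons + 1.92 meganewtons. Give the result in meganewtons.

19.1 meganewtons

In meganewtons:
  3.05 meganewtons → 3.05
  7.55 meganewtons → 7.55
  6580 kilonewtons = 6580 × 10⁻³ meganewtons = 6.58
  1.92 meganewtons → 1.92
Sum: 3.05 + 7.55 + 6.58 + 1.92 = 19.1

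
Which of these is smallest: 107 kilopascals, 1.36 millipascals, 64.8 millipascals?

107 kilopascals = 107000 pascals
1.36 millipascals = 0.00136 pascals
64.8 millipascals = 0.0648 pascals

1.36 millipascals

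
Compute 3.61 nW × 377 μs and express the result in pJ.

1.36097 pJ

3.61 × 10⁻⁹ × 377 × 10⁻⁶ = 1360.97 × 10⁻¹⁵ J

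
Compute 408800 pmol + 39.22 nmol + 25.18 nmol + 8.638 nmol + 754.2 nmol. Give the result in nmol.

In nmol:
  408800 pmol = 408800e-3 nmol = 408.8
  39.22 nmol → 39.22
  25.18 nmol → 25.18
  8.638 nmol → 8.638
  754.2 nmol → 754.2
Sum: 408.8 + 39.22 + 25.18 + 8.638 + 754.2 = 1236.038

1236.038 nmol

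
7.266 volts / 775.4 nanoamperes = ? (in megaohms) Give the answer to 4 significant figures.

(7.266) / (775.4 × 10⁻⁹) = 0.00937065 × 10⁹ Ω

9.371 megaohms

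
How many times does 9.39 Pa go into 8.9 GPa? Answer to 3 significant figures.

948000000

(8.9 × 10^9) / (9.39) = 0.9478 × 10^9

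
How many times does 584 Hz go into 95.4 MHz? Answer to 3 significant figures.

(95.4 × 10⁶) / (584) = 0.1634 × 10⁶

163000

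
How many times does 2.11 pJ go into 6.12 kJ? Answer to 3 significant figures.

2900000000000000

(6.12 × 10³) / (2.11 × 10⁻¹²) = 2.9 × 10¹⁵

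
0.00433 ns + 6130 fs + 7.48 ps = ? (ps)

In ps:
  0.00433 ns = 0.00433 × 10³ ps = 4.33
  6130 fs = 6130 × 10⁻³ ps = 6.13
  7.48 ps → 7.48
Sum: 4.33 + 6.13 + 7.48 = 17.94

17.94 ps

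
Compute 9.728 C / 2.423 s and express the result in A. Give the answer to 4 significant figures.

(9.728) / (2.423) = 4.01486 A

4.015 A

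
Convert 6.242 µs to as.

micro = 1e-6, atto = 1e-18; factor is 1e12.
6.242 × 1e12 = 6242000000000

6242000000000 as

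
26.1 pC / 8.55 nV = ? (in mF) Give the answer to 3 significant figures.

(26.1 × 10^-12) / (8.55 × 10^-9) = 3.0526 × 10^-3 F

3.05 mF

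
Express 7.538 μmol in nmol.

micro = 10⁻⁶, nano = 10⁻⁹; factor is 10³.
7.538 × 10³ = 7538

7538 nmol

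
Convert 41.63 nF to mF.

nano = 10^-9, milli = 10^-3; factor is 10^-6.
41.63 × 10^-6 = 0.00004163

0.00004163 mF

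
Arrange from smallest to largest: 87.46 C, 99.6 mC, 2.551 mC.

2.551 mC < 99.6 mC < 87.46 C

87.46 C = 87.46 C
99.6 mC = 0.0996 C
2.551 mC = 0.002551 C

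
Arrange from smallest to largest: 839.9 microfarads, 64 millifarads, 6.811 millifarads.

839.9 microfarads < 6.811 millifarads < 64 millifarads

839.9 microfarads = 0.0008399 farads
64 millifarads = 0.064 farads
6.811 millifarads = 0.006811 farads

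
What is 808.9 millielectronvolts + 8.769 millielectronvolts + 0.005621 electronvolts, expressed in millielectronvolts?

823.29 millielectronvolts

In millielectronvolts:
  808.9 millielectronvolts → 808.9
  8.769 millielectronvolts → 8.769
  0.005621 electronvolts = 0.005621e3 millielectronvolts = 5.621
Sum: 808.9 + 8.769 + 5.621 = 823.29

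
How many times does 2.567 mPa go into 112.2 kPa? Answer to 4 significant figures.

(112.2 × 10^3) / (2.567 × 10^-3) = 43.709 × 10^6

43710000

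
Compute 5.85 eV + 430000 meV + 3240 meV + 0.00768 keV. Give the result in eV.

In eV:
  5.85 eV → 5.85
  430000 meV = 430000e-3 eV = 430
  3240 meV = 3240e-3 eV = 3.24
  0.00768 keV = 0.00768e3 eV = 7.68
Sum: 5.85 + 430 + 3.24 + 7.68 = 446.77

446.77 eV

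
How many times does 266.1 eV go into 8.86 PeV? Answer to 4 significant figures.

33300000000000

(8.86 × 10¹⁵) / (266.1) = 0.033296 × 10¹⁵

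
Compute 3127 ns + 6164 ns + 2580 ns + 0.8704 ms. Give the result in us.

In us:
  3127 ns = 3127e-3 us = 3.127
  6164 ns = 6164e-3 us = 6.164
  2580 ns = 2580e-3 us = 2.58
  0.8704 ms = 0.8704e3 us = 870.4
Sum: 3.127 + 6.164 + 2.58 + 870.4 = 882.271

882.271 us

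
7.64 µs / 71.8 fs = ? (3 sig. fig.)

(7.64 × 10^-6) / (71.8 × 10^-15) = 0.1064 × 10^9

106000000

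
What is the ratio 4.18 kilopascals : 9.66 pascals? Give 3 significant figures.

433

(4.18 × 10³) / (9.66) = 0.4327 × 10³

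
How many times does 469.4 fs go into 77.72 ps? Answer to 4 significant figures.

165.6

(77.72 × 10⁻¹²) / (469.4 × 10⁻¹⁵) = 0.16557 × 10³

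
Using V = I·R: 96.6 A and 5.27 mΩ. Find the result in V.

0.509082 V

96.6 × 5.27 × 10^-3 = 509.082 × 10^-3 V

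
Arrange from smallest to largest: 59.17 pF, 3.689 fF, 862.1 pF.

3.689 fF < 59.17 pF < 862.1 pF

59.17 pF = 0.00000000005917 F
3.689 fF = 0.000000000000003689 F
862.1 pF = 0.0000000008621 F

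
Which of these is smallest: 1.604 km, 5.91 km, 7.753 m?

1.604 km = 1604 m
5.91 km = 5910 m
7.753 m = 7.753 m

7.753 m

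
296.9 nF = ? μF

0.2969 μF

nano = 1e-9, micro = 1e-6; factor is 1e-3.
296.9 × 1e-3 = 0.2969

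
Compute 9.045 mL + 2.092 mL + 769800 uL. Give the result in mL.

780.937 mL

In mL:
  9.045 mL → 9.045
  2.092 mL → 2.092
  769800 uL = 769800 × 10^-3 mL = 769.8
Sum: 9.045 + 2.092 + 769.8 = 780.937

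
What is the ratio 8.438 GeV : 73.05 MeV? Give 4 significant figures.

115.5

(8.438 × 10⁹) / (73.05 × 10⁶) = 0.11551 × 10³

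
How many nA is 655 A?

655000000000 nA

(no prefix) = 10⁰, nano = 10⁻⁹; factor is 10⁹.
655 × 10⁹ = 655000000000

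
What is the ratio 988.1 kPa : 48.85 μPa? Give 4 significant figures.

20230000000

(988.1e3) / (48.85e-6) = 20.227e9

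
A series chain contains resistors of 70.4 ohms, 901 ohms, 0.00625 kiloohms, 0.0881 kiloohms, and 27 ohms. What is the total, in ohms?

1092.75 ohms

In ohms:
  70.4 ohms → 70.4
  901 ohms → 901
  0.00625 kiloohms = 0.00625 × 10^3 ohms = 6.25
  0.0881 kiloohms = 0.0881 × 10^3 ohms = 88.1
  27 ohms → 27
Sum: 70.4 + 901 + 6.25 + 88.1 + 27 = 1092.75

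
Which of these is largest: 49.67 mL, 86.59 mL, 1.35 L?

1.35 L

49.67 mL = 0.04967 L
86.59 mL = 0.08659 L
1.35 L = 1.35 L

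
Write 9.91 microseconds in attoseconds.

micro = 10^-6, atto = 10^-18; factor is 10^12.
9.91 × 10^12 = 9910000000000

9910000000000 attoseconds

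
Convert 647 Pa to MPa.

0.000647 MPa

(no prefix) = 1e0, mega = 1e6; factor is 1e-6.
647 × 1e-6 = 0.000647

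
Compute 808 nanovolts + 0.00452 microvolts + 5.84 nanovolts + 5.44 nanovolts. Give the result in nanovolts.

In nanovolts:
  808 nanovolts → 808
  0.00452 microvolts = 0.00452 × 10³ nanovolts = 4.52
  5.84 nanovolts → 5.84
  5.44 nanovolts → 5.44
Sum: 808 + 4.52 + 5.84 + 5.44 = 823.8

823.8 nanovolts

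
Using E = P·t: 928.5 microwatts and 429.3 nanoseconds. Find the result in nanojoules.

0.39860505 nanojoules

928.5 × 10^-6 × 429.3 × 10^-9 = 398605.05 × 10^-15 J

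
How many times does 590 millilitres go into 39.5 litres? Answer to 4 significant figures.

66.95

(39.5) / (590e-3) = 0.066949e3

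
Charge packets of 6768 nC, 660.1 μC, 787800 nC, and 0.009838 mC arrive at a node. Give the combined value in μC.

In μC:
  6768 nC = 6768e-3 μC = 6.768
  660.1 μC → 660.1
  787800 nC = 787800e-3 μC = 787.8
  0.009838 mC = 0.009838e3 μC = 9.838
Sum: 6.768 + 660.1 + 787.8 + 9.838 = 1464.506

1464.506 μC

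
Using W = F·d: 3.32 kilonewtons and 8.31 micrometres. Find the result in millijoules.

27.5892 millijoules

3.32 × 10^3 × 8.31 × 10^-6 = 27.5892 × 10^-3 J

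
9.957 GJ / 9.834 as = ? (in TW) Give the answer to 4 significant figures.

1013000000000000 TW

(9.957 × 10⁹) / (9.834 × 10⁻¹⁸) = 1.01251 × 10²⁷ W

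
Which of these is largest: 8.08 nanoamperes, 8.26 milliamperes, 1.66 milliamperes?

8.26 milliamperes

8.08 nanoamperes = 0.00000000808 amperes
8.26 milliamperes = 0.00826 amperes
1.66 milliamperes = 0.00166 amperes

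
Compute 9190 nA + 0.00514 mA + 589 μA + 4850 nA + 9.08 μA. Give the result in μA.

In μA:
  9190 nA = 9190e-3 μA = 9.19
  0.00514 mA = 0.00514e3 μA = 5.14
  589 μA → 589
  4850 nA = 4850e-3 μA = 4.85
  9.08 μA → 9.08
Sum: 9.19 + 5.14 + 589 + 4.85 + 9.08 = 617.26

617.26 μA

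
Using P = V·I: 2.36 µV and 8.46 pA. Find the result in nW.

2.36 × 10^-6 × 8.46 × 10^-12 = 19.9656 × 10^-18 W

0.0000000199656 nW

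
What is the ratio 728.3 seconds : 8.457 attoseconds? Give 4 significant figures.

86120000000000000000

(728.3) / (8.457 × 10⁻¹⁸) = 86.118 × 10¹⁸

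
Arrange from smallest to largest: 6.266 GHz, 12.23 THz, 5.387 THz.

6.266 GHz < 5.387 THz < 12.23 THz

6.266 GHz = 6266000000 Hz
12.23 THz = 12230000000000 Hz
5.387 THz = 5387000000000 Hz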